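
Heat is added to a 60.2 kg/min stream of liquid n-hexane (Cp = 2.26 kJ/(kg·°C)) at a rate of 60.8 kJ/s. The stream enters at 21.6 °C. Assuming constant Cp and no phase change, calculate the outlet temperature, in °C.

Q = 60.8 kJ/s = 3648 kJ/min
ΔT = Q/(ṁ·Cp) = 3648/(60.2×2.26) = 26.813 K
T_out = 21.6 + 26.813 = 48.413 °C

T_out = 48.4 °C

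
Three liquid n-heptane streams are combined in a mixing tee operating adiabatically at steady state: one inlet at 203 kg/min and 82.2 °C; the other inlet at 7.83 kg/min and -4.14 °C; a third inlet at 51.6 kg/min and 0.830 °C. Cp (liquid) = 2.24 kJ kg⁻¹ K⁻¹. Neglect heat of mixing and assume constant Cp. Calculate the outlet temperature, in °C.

T_out = 63.6 °C

Adiabatic, steady state ⇒ Σ ṁᵢCp,ᵢ(T_out − Tᵢ) = 0
T_out = Σ ṁᵢCp,ᵢTᵢ / Σ ṁᵢCp,ᵢ
      = 37401 / 587.84 = 63.625 °C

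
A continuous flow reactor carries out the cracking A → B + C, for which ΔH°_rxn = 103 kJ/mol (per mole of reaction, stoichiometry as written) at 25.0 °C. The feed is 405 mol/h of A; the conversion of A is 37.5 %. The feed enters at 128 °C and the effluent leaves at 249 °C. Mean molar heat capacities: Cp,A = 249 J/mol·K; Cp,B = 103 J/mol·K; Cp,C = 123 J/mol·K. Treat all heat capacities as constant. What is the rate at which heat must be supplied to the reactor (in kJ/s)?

Q_in = 7.52 kJ/s

Extent of reaction ξ = 0.375 × 405 = 151.88 mol/h
Reaction term: ξ·ΔH°_rxn = 151.88 × 103 = 15643 kJ/h
Sensible, feed 128→25 °C: -10387 kJ/h
Outlet flows (mol/h): A 253.12, B 151.88, C 151.88
Sensible, products 25→249 °C: 21807 kJ/h
Q = ΔH = 27063 kJ/h = 7.5175 kW
Heat supplied = 7.5175 kJ/s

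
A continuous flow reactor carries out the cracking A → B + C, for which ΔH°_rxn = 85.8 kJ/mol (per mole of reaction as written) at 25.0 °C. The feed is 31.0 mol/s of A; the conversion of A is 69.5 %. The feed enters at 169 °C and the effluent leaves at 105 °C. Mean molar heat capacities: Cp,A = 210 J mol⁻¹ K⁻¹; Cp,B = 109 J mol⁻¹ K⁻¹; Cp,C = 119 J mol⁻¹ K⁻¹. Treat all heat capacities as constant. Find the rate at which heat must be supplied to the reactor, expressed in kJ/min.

Extent of reaction ξ = 0.695 × 31.0 = 21.545 mol/s
Reaction term: ξ·ΔH°_rxn = 21.545 × 85.8 = 1848.6 kJ/s
Sensible, feed 169→25 °C: -937.44 kJ/s
Outlet flows (mol/s): A 9.455, B 21.545, C 21.545
Sensible, products 25→105 °C: 551.82 kJ/s
Q = ΔH = 1462.9 kJ/s = 1462.9 kW
Heat supplied = 87777 kJ/min

Q_in = 87800 kJ/min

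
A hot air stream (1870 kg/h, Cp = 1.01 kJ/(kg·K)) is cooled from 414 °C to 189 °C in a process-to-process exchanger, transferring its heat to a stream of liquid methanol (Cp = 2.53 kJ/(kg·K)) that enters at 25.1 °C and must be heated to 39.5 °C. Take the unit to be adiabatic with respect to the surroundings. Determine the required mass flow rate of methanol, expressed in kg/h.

Heat released by hot stream: Q = 1870 × 1.01 × (414 − 189) = 424960 kJ/h
Energy balance on cold side (adiabatic exchanger): Q = ṁ_c·Cp_c·(T_c,out − T_c,in)
ṁ_c = 424960 / [2.53 × (39.5 − 25.1)] = 11664 kg/h

ṁ_c = 11700 kg/h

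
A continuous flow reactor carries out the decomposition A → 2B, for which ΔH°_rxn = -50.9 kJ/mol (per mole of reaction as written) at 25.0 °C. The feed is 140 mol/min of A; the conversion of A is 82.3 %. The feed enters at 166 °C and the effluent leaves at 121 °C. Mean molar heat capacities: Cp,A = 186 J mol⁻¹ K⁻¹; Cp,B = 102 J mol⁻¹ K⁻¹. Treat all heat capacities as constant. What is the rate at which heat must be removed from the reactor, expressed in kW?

Q_out = 114 kW

Extent of reaction ξ = 0.823 × 140 = 115.22 mol/min
Reaction term: ξ·ΔH°_rxn = 115.22 × -50.9 = -5864.7 kJ/min
Sensible, feed 166→25 °C: -3671.6 kJ/min
Outlet flows (mol/min): A 24.78, B 230.44
Sensible, products 25→121 °C: 2698.9 kJ/min
Q = ΔH = -6837.4 kJ/min = -113.96 kW
Heat removed = 113.96 kW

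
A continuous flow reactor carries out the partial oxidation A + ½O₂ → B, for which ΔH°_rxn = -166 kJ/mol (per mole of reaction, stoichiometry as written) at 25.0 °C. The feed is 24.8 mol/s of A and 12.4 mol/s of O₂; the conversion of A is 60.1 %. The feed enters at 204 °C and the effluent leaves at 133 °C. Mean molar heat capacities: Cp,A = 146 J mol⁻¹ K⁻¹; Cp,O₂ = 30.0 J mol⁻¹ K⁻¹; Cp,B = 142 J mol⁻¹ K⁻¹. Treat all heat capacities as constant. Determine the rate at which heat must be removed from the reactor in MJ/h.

Q_out = 10000 MJ/h

Extent of reaction ξ = 0.601 × 24.8 = 14.905 mol/s
Reaction term: ξ·ΔH°_rxn = 14.905 × -166 = -2474.2 kJ/s
Sensible, feed 204→25 °C: -714.71 kJ/s
Outlet flows (mol/s): A 9.8952, O₂ 4.9476, B 14.905
Sensible, products 25→133 °C: 400.64 kJ/s
Q = ΔH = -2788.3 kJ/s = -2788.3 kW
Heat removed = 10038 MJ/h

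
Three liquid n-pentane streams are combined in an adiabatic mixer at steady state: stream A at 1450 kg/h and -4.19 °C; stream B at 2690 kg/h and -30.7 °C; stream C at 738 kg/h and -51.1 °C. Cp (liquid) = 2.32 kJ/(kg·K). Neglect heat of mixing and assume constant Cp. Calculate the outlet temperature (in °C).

T_out = -25.9 °C

Energy balance with Q = 0: Σ ṁᵢCp,ᵢ(T_out − Tᵢ) = 0
Σ ṁᵢCp,ᵢTᵢ = 1450×2.32×-4.19 + 2690×2.32×-30.7 + 738×2.32×-51.1 = -293180
Σ ṁᵢCp,ᵢ = 1450×2.32 + 2690×2.32 + 738×2.32 = 11317
T_out = -293180 / 11317 = -25.906 °C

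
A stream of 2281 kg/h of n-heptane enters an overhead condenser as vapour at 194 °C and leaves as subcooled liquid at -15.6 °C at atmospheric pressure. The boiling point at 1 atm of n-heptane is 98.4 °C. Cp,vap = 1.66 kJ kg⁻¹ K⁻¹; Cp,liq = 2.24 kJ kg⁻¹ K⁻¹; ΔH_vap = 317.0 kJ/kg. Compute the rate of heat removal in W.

vapour 194→98.4 °C: -158.7 kJ/kg
condensation at 98.4 °C: -317 kJ/kg
liquid 98.4→-15.6 °C: -255.36 kJ/kg
Δh = -158.7 + -317 + -255.36 = -731.06 kJ/kg
Q = ṁ·Δh = 2281 kg/h × -731.06 kJ/kg = -1.6675e+06 kJ/h
|Q| = 463.21 kW = 463210 W

Q_c = 463000 W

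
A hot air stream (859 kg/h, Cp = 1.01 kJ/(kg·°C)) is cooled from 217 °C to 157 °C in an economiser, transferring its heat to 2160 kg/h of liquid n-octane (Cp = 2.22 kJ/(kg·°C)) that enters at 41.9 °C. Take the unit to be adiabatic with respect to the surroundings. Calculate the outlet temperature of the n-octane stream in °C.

T_c,out = 52.8 °C

Heat released by hot stream: Q = 859 × 1.01 × (217 − 157) = 52055 kJ/h
Energy balance on cold side (adiabatic exchanger): Q = ṁ_c·Cp_c·(T_c,out − T_c,in)
T_c,out = 41.9 + 52055/(2160 × 2.22) = 52.756 °C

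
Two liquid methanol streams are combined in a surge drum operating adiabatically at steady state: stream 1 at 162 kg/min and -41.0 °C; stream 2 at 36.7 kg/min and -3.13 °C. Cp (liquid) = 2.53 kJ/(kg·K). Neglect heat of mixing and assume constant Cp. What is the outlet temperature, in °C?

Energy balance with Q = 0: Σ ṁᵢCp,ᵢ(T_out − Tᵢ) = 0
T_out = Σ ṁᵢCp,ᵢTᵢ / Σ ṁᵢCp,ᵢ
      = -17095 / 502.71 = -34.005 °C

T_out = -34.0 °C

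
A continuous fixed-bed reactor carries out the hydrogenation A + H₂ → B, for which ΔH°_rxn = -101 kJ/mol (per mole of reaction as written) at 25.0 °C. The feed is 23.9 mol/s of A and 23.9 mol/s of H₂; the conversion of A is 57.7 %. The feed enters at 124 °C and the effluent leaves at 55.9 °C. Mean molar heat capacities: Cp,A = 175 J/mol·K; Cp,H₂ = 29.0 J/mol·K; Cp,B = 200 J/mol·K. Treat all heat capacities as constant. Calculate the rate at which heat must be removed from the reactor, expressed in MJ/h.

Q_out = 6220 MJ/h

Extent of reaction ξ = 0.577 × 23.9 = 13.79 mol/s
Reaction term: ξ·ΔH°_rxn = 13.79 × -101 = -1392.8 kJ/s
Sensible, feed 124→25 °C: -482.68 kJ/s
Outlet flows (mol/s): A 10.11, H₂ 10.11, B 13.79
Sensible, products 25→55.9 °C: 148.95 kJ/s
Q = ΔH = -1726.6 kJ/s = -1726.6 kW
Heat removed = 6215.6 MJ/h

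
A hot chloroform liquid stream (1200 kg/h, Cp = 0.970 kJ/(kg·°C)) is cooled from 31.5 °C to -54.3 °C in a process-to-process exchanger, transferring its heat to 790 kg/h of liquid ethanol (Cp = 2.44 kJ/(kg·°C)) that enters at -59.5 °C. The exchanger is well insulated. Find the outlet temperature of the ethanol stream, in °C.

T_c,out = -7.69 °C

Heat released by hot stream: Q = 1200 × 0.970 × (31.5 − -54.3) = 99871 kJ/h
Energy balance on cold side (adiabatic exchanger): Q = ṁ_c·Cp_c·(T_c,out − T_c,in)
T_c,out = -59.5 + 99871/(790 × 2.44) = -7.6888 °C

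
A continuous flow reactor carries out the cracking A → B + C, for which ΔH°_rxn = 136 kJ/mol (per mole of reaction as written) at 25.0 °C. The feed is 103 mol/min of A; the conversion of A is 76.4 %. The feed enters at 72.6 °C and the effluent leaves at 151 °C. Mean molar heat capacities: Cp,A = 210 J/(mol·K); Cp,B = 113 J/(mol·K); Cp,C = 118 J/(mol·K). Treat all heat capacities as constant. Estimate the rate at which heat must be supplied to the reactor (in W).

Q_in = 210000 W

Extent of reaction ξ = 0.764 × 103 = 78.692 mol/min
Reaction term: ξ·ΔH°_rxn = 78.692 × 136 = 10702 kJ/min
Sensible, feed 72.6→25 °C: -1029.6 kJ/min
Outlet flows (mol/min): A 24.308, B 78.692, C 78.692
Sensible, products 25→151 °C: 2933.6 kJ/min
Q = ΔH = 12606 kJ/min = 210.1 kW
Heat supplied = 210100 W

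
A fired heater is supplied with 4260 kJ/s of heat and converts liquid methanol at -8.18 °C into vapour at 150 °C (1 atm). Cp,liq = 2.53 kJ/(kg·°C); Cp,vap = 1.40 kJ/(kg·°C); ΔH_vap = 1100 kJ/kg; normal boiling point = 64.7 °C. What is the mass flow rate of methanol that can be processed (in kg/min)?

ṁ = 182 kg/min

Δh = 2.53×(64.7−-8.18) + 1100 + 1.40×(150−64.7) = 1403.8 kJ/kg
Q = 4260 kJ/s = 4260 kJ/s = 255600 kJ/min
ṁ = Q/Δh = 255600 / 1403.8 = 182.08 kg/min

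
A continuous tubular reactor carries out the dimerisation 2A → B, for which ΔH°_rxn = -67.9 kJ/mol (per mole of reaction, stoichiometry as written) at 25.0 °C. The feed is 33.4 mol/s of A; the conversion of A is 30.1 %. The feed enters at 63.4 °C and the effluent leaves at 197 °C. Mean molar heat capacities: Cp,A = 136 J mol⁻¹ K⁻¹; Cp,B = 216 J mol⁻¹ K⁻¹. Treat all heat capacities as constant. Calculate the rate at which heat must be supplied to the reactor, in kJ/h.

Q_in = 782000 kJ/h

Extent of reaction ξ = 0.301 × 33.4 / 2 = 5.0267 mol/s
Reaction term: ξ·ΔH°_rxn = 5.0267 × -67.9 = -341.31 kJ/s
Sensible, feed 63.4→25 °C: -174.43 kJ/s
Outlet flows (mol/s): A 23.347, B 5.0267
Sensible, products 25→197 °C: 732.88 kJ/s
Q = ΔH = 217.13 kJ/s = 217.13 kW
Heat supplied = 781680 kJ/h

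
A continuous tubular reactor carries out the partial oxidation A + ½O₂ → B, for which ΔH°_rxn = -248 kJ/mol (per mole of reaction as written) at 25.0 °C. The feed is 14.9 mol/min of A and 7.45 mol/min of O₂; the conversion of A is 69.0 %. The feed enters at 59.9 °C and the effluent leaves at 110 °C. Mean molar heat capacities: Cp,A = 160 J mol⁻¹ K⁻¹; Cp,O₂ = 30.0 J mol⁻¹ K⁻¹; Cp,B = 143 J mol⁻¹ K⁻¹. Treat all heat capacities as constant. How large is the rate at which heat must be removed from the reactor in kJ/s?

Q_out = 40.8 kJ/s

Extent of reaction ξ = 0.690 × 14.9 = 10.281 mol/min
Reaction term: ξ·ΔH°_rxn = 10.281 × -248 = -2549.7 kJ/min
Sensible, feed 59.9→25 °C: -91.002 kJ/min
Outlet flows (mol/min): A 4.619, O₂ 2.3095, B 10.281
Sensible, products 25→110 °C: 193.67 kJ/min
Q = ΔH = -2447 kJ/min = -40.784 kW
Heat removed = 40.784 kJ/s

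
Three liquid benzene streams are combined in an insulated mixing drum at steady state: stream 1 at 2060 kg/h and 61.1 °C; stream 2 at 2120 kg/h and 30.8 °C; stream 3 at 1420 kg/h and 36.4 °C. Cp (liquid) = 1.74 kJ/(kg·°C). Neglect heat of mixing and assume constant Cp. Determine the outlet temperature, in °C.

Energy balance with Q = 0: Σ ṁᵢCp,ᵢ(T_out − Tᵢ) = 0
T_out = Σ ṁᵢCp,ᵢTᵢ / Σ ṁᵢCp,ᵢ
      = 422560 / 9744 = 43.366 °C

T_out = 43.4 °C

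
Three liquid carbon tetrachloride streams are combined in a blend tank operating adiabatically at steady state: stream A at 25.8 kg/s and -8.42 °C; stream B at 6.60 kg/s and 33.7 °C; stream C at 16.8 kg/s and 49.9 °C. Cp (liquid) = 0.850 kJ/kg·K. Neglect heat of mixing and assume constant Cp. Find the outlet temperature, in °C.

T_out = 17.1 °C

Energy balance with Q = 0: Σ ṁᵢCp,ᵢ(T_out − Tᵢ) = 0
T_out = Σ ṁᵢCp,ᵢTᵢ / Σ ṁᵢCp,ᵢ
      = 716.98 / 41.82 = 17.144 °C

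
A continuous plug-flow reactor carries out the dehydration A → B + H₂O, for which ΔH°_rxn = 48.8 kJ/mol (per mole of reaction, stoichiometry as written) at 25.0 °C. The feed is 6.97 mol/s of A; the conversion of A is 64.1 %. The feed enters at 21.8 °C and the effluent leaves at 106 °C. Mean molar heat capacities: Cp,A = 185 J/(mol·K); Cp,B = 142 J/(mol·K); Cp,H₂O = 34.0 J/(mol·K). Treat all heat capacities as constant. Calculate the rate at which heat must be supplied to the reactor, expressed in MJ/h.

Extent of reaction ξ = 0.641 × 6.97 = 4.4678 mol/s
Reaction term: ξ·ΔH°_rxn = 4.4678 × 48.8 = 218.03 kJ/s
Sensible, feed 21.8→25 °C: 4.1262 kJ/s
Outlet flows (mol/s): A 2.5022, B 4.4678, H₂O 4.4678
Sensible, products 25→106 °C: 101.19 kJ/s
Q = ΔH = 323.34 kJ/s = 323.34 kW
Heat supplied = 1164 MJ/h

Q_in = 1160 MJ/h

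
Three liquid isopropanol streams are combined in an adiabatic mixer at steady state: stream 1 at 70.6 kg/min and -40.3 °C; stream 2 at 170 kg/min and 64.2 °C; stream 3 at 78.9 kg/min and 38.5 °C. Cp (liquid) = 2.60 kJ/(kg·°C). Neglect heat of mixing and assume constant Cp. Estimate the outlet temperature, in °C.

T_out = 34.8 °C

Adiabatic, steady state ⇒ Σ ṁᵢCp,ᵢ(T_out − Tᵢ) = 0
Σ ṁᵢCp,ᵢTᵢ = 70.6×2.60×-40.3 + 170×2.60×64.2 + 78.9×2.60×38.5 = 28877
Σ ṁᵢCp,ᵢ = 70.6×2.60 + 170×2.60 + 78.9×2.60 = 830.7
T_out = 28877 / 830.7 = 34.762 °C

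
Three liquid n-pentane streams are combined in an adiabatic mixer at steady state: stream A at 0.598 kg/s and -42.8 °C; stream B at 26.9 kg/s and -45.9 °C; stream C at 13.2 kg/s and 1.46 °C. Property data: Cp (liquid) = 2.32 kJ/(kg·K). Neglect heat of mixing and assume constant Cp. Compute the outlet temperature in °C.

T_out = -30.5 °C

Energy balance with Q = 0: Σ ṁᵢCp,ᵢ(T_out − Tᵢ) = 0
T_out = Σ ṁᵢCp,ᵢTᵢ / Σ ṁᵢCp,ᵢ
      = -2879.2 / 94.419 = -30.494 °C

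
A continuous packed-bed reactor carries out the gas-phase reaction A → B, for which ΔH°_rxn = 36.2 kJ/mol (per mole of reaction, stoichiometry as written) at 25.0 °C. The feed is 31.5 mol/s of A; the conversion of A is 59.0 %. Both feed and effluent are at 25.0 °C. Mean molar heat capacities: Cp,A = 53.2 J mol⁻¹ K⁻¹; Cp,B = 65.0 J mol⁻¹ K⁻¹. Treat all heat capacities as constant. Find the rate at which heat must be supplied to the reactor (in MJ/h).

Extent of reaction ξ = 0.590 × 31.5 = 18.585 mol/s
Reaction term: ξ·ΔH°_rxn = 18.585 × 36.2 = 672.78 kJ/s
Q = ΔH = 672.78 kJ/s = 672.78 kW
Heat supplied = 2422 MJ/h

Q_in = 2420 MJ/h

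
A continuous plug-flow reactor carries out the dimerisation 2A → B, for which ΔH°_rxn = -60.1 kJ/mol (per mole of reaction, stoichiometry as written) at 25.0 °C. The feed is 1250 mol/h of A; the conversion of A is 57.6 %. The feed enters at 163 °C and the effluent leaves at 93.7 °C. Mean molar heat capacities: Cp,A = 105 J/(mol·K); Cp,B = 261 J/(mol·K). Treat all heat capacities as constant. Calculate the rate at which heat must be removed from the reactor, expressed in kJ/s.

Q_out = 8.19 kJ/s

Extent of reaction ξ = 0.576 × 1250 / 2 = 360 mol/h
Reaction term: ξ·ΔH°_rxn = 360 × -60.1 = -21636 kJ/h
Sensible, feed 163→25 °C: -18112 kJ/h
Outlet flows (mol/h): A 530, B 360
Sensible, products 25→93.7 °C: 10278 kJ/h
Q = ΔH = -29470 kJ/h = -8.1862 kW
Heat removed = 8.1862 kJ/s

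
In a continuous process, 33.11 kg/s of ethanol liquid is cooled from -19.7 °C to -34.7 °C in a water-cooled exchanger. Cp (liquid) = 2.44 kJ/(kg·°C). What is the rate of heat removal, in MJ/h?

Q_c = 4360 MJ/h

Q = ṁ·Cp·ΔT = 33.11 × 2.44 × (-34.7 − -19.7) = -1211.8 kJ/s
Cooling duty = 4362.6 MJ/h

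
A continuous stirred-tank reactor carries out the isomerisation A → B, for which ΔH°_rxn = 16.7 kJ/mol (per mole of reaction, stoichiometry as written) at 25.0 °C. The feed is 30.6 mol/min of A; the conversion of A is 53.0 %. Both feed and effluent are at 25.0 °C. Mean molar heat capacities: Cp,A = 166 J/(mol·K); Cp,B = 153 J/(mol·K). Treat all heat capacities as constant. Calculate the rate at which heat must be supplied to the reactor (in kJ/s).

Q_in = 4.51 kJ/s

Extent of reaction ξ = 0.530 × 30.6 = 16.218 mol/min
Reaction term: ξ·ΔH°_rxn = 16.218 × 16.7 = 270.84 kJ/min
Q = ΔH = 270.84 kJ/min = 4.514 kW
Heat supplied = 4.514 kJ/s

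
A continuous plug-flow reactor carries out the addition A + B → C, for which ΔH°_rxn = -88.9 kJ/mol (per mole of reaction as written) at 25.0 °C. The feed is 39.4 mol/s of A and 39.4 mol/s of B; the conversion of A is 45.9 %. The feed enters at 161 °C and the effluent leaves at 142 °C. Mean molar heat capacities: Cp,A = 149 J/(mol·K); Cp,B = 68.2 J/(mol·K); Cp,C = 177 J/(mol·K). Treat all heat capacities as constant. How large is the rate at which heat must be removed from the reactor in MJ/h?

Extent of reaction ξ = 0.459 × 39.4 = 18.085 mol/s
Reaction term: ξ·ΔH°_rxn = 18.085 × -88.9 = -1607.7 kJ/s
Sensible, feed 161→25 °C: -1163.8 kJ/s
Outlet flows (mol/s): A 21.315, B 21.315, C 18.085
Sensible, products 25→142 °C: 916.19 kJ/s
Q = ΔH = -1855.4 kJ/s = -1855.4 kW
Heat removed = 6679.4 MJ/h

Q_out = 6680 MJ/h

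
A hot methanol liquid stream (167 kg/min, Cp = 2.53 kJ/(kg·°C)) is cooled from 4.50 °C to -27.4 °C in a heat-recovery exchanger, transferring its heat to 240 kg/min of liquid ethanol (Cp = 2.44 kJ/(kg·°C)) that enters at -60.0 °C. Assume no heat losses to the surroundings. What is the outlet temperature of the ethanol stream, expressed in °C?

T_c,out = -37.0 °C

Heat released by hot stream: Q = 167 × 2.53 × (4.50 − -27.4) = 13478 kJ/min
Energy balance on cold side (adiabatic exchanger): Q = ṁ_c·Cp_c·(T_c,out − T_c,in)
T_c,out = -60.0 + 13478/(240 × 2.44) = -36.984 °C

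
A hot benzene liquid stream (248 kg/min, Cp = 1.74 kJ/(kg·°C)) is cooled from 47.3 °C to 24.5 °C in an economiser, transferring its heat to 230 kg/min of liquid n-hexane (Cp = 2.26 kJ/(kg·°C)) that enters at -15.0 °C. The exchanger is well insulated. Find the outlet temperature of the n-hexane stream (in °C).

Heat released by hot stream: Q = 248 × 1.74 × (47.3 − 24.5) = 9838.7 kJ/min
Energy balance on cold side (adiabatic exchanger): Q = ṁ_c·Cp_c·(T_c,out − T_c,in)
T_c,out = -15.0 + 9838.7/(230 × 2.26) = 3.9278 °C

T_c,out = 3.93 °C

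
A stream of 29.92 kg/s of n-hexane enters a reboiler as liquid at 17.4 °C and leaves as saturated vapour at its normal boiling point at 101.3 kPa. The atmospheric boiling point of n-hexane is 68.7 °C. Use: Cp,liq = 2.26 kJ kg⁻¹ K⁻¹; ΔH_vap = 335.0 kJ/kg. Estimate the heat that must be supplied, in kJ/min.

liquid 17.4→68.7 °C: 115.94 kJ/kg
vaporisation at 68.7 °C: 335 kJ/kg
Δh = 115.94 + 335 = 450.94 kJ/kg
Q = ṁ·Δh = 29.92 kg/s × 450.94 kJ/kg = 13492 kJ/s
|Q| = 13492 kW = 809520 kJ/min

Q = 810000 kJ/min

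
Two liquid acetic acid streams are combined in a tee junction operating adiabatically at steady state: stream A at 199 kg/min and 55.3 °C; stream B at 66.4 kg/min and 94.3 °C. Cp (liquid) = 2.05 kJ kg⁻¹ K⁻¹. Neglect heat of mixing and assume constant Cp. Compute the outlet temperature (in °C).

Adiabatic, steady state ⇒ Σ ṁᵢCp,ᵢ(T_out − Tᵢ) = 0
Σ ṁᵢCp,ᵢTᵢ = 199×2.05×55.3 + 66.4×2.05×94.3 = 35396
Σ ṁᵢCp,ᵢ = 199×2.05 + 66.4×2.05 = 544.07
T_out = 35396 / 544.07 = 65.057 °C

T_out = 65.1 °C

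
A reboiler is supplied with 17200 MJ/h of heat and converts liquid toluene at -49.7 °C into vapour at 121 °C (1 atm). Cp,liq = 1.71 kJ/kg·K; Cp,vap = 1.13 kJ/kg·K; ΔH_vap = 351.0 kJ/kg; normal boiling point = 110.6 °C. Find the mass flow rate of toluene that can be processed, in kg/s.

Δh = 1.71×(110.6−-49.7) + 351.0 + 1.13×(121−110.6) = 636.87 kJ/kg
Q = 17200 MJ/h = 4777.8 kJ/s = 4777.8 kJ/s
ṁ = Q/Δh = 4777.8 / 636.87 = 7.502 kg/s

ṁ = 7.50 kg/s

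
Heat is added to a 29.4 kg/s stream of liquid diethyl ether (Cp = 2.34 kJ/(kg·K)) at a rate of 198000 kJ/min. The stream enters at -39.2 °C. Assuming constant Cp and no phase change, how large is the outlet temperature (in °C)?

Q = 198000 kJ/min = 3300 kJ/s
ΔT = Q/(ṁ·Cp) = 3300/(29.4×2.34) = 47.968 K
T_out = -39.2 + 47.968 = 8.7679 °C

T_out = 8.77 °C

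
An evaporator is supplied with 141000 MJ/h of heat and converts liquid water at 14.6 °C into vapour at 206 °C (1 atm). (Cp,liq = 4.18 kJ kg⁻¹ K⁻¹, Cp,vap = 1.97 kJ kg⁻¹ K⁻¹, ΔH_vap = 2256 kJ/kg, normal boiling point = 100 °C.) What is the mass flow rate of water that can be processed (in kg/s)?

Δh = 4.18×(100−14.6) + 2256 + 1.97×(206−100) = 2821.8 kJ/kg
Q = 141000 MJ/h = 39167 kJ/s = 39167 kJ/s
ṁ = Q/Δh = 39167 / 2821.8 = 13.88 kg/s

ṁ = 13.9 kg/s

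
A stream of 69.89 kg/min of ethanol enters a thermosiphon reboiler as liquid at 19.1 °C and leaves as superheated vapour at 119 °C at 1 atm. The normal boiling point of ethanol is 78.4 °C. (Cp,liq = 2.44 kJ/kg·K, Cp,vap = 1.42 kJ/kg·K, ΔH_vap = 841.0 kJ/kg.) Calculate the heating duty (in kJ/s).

liquid 19.1→78.4 °C: 144.69 kJ/kg
vaporisation at 78.4 °C: 841 kJ/kg
vapour 78.4→119 °C: 57.652 kJ/kg
Δh = 144.69 + 841 + 57.652 = 1043.3 kJ/kg
Q = ṁ·Δh = 69.89 kg/min × 1043.3 kJ/kg = 72919 kJ/min
|Q| = 1215.3 kW

Q = 1220 kJ/s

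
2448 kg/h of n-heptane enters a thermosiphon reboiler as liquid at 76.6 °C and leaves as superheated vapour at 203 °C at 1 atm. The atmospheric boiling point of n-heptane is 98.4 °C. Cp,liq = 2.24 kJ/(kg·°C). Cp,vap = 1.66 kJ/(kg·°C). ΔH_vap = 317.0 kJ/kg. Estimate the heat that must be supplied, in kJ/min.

liquid 76.6→98.4 °C: 48.832 kJ/kg
vaporisation at 98.4 °C: 317 kJ/kg
vapour 98.4→203 °C: 173.64 kJ/kg
Δh = 48.832 + 317 + 173.64 = 539.47 kJ/kg
Q = ṁ·Δh = 2448 kg/h × 539.47 kJ/kg = 1.3206e+06 kJ/h
|Q| = 366.84 kW = 22010 kJ/min

Q = 22000 kJ/min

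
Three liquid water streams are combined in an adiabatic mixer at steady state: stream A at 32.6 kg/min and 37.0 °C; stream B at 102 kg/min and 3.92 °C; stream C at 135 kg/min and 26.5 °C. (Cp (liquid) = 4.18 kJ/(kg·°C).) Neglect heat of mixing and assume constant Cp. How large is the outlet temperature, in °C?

T_out = 19.2 °C

Adiabatic, steady state ⇒ Σ ṁᵢCp,ᵢ(T_out − Tᵢ) = 0
T_out = Σ ṁᵢCp,ᵢTᵢ / Σ ṁᵢCp,ᵢ
      = 21667 / 1126.9 = 19.227 °C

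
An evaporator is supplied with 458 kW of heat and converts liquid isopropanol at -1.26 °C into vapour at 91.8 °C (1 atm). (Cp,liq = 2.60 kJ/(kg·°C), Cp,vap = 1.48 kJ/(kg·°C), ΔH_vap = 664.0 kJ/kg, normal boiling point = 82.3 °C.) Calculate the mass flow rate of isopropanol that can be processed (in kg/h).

Δh = 2.60×(82.3−-1.26) + 664.0 + 1.48×(91.8−82.3) = 895.32 kJ/kg
Q = 458 kW = 458 kJ/s = 1.6488e+06 kJ/h
ṁ = Q/Δh = 1.6488e+06 / 895.32 = 1841.6 kg/h

ṁ = 1840 kg/h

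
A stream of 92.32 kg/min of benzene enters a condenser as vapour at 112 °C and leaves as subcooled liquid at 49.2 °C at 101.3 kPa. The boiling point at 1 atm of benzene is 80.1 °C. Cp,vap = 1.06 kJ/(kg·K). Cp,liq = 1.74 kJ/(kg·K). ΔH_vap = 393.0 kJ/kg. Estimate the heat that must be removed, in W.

Q_c = 739000 W

vapour 112→80.1 °C: -33.814 kJ/kg
condensation at 80.1 °C: -393 kJ/kg
liquid 80.1→49.2 °C: -53.766 kJ/kg
Δh = -33.814 + -393 + -53.766 = -480.58 kJ/kg
Q = ṁ·Δh = 92.32 kg/min × -480.58 kJ/kg = -44367 kJ/min
|Q| = 739.45 kW = 739450 W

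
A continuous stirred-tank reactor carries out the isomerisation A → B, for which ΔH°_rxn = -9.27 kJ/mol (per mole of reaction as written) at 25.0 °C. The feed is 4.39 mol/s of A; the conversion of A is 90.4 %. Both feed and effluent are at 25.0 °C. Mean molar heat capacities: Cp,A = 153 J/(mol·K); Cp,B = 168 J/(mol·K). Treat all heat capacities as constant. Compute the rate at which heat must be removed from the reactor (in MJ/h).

Q_out = 132 MJ/h

Extent of reaction ξ = 0.904 × 4.39 = 3.9686 mol/s
Reaction term: ξ·ΔH°_rxn = 3.9686 × -9.27 = -36.789 kJ/s
Q = ΔH = -36.789 kJ/s = -36.789 kW
Heat removed = 132.44 MJ/h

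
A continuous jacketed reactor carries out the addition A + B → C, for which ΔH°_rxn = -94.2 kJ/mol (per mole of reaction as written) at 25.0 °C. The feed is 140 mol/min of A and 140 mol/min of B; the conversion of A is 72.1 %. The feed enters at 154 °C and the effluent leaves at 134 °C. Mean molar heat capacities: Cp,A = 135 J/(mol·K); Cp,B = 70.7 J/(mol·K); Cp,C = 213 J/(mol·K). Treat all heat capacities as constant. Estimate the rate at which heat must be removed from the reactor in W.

Extent of reaction ξ = 0.721 × 140 = 100.94 mol/min
Reaction term: ξ·ΔH°_rxn = 100.94 × -94.2 = -9508.5 kJ/min
Sensible, feed 154→25 °C: -3714.9 kJ/min
Outlet flows (mol/min): A 39.06, B 39.06, C 100.94
Sensible, products 25→134 °C: 3219.3 kJ/min
Q = ΔH = -10004 kJ/min = -166.74 kW
Heat removed = 166740 W

Q_out = 167000 W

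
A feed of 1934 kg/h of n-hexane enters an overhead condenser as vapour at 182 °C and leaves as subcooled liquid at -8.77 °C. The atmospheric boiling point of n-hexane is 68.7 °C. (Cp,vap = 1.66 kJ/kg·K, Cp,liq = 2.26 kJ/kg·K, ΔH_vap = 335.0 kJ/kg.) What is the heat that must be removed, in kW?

Q_c = 375 kW

vapour 182→68.7 °C: -188.08 kJ/kg
condensation at 68.7 °C: -335 kJ/kg
liquid 68.7→-8.77 °C: -175.08 kJ/kg
Δh = -188.08 + -335 + -175.08 = -698.16 kJ/kg
Q = ṁ·Δh = 1934 kg/h × -698.16 kJ/kg = -1.3502e+06 kJ/h
|Q| = 375.07 kW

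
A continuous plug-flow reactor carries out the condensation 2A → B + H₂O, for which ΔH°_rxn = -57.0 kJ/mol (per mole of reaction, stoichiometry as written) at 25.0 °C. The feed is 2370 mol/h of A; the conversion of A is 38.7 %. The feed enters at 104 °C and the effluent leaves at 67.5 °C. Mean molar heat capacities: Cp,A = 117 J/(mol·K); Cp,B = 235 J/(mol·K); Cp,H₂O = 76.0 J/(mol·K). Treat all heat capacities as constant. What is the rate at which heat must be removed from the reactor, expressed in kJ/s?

Q_out = 9.66 kJ/s

Extent of reaction ξ = 0.387 × 2370 / 2 = 458.6 mol/h
Reaction term: ξ·ΔH°_rxn = 458.6 × -57.0 = -26140 kJ/h
Sensible, feed 104→25 °C: -21906 kJ/h
Outlet flows (mol/h): A 1452.8, B 458.6, H₂O 458.6
Sensible, products 25→67.5 °C: 13286 kJ/h
Q = ΔH = -34760 kJ/h = -9.6556 kW
Heat removed = 9.6556 kJ/s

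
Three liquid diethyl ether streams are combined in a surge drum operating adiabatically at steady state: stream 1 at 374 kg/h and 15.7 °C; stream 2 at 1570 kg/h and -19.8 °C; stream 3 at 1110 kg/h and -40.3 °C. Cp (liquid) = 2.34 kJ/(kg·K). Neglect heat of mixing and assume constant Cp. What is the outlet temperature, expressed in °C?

T_out = -22.9 °C

Adiabatic, steady state ⇒ Σ ṁᵢCp,ᵢ(T_out − Tᵢ) = 0
Σ ṁᵢCp,ᵢTᵢ = 374×2.34×15.7 + 1570×2.34×-19.8 + 1110×2.34×-40.3 = -163680
Σ ṁᵢCp,ᵢ = 374×2.34 + 1570×2.34 + 1110×2.34 = 7146.4
T_out = -163680 / 7146.4 = -22.903 °C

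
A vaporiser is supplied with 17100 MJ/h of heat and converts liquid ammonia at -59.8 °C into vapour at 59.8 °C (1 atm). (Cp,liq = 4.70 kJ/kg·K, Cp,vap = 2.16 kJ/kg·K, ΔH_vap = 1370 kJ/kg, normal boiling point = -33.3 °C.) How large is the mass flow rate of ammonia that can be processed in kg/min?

Δh = 4.70×(-33.3−-59.8) + 1370 + 2.16×(59.8−-33.3) = 1695.6 kJ/kg
Q = 17100 MJ/h = 4750 kJ/s = 285000 kJ/min
ṁ = Q/Δh = 285000 / 1695.6 = 168.08 kg/min

ṁ = 168 kg/min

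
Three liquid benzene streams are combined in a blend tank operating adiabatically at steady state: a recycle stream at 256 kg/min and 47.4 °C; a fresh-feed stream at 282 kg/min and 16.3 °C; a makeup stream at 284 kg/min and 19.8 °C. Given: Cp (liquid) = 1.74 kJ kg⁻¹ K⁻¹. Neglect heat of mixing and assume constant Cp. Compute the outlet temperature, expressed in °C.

Adiabatic, steady state ⇒ Σ ṁᵢCp,ᵢ(T_out − Tᵢ) = 0
Σ ṁᵢCp,ᵢTᵢ = 256×1.74×47.4 + 282×1.74×16.3 + 284×1.74×19.8 = 38896
Σ ṁᵢCp,ᵢ = 256×1.74 + 282×1.74 + 284×1.74 = 1430.3
T_out = 38896 / 1430.3 = 27.195 °C

T_out = 27.2 °C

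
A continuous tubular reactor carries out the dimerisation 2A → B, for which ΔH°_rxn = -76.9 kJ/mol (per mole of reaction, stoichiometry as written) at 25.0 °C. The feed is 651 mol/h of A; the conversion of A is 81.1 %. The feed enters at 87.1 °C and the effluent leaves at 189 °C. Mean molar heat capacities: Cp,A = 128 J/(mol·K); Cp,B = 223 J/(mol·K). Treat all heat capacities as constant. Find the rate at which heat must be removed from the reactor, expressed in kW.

Q_out = 3.68 kW

Extent of reaction ξ = 0.811 × 651 / 2 = 263.98 mol/h
Reaction term: ξ·ΔH°_rxn = 263.98 × -76.9 = -20300 kJ/h
Sensible, feed 87.1→25 °C: -5174.7 kJ/h
Outlet flows (mol/h): A 123.04, B 263.98
Sensible, products 25→189 °C: 12237 kJ/h
Q = ΔH = -13238 kJ/h = -3.6771 kW
Heat removed = 3.6771 kW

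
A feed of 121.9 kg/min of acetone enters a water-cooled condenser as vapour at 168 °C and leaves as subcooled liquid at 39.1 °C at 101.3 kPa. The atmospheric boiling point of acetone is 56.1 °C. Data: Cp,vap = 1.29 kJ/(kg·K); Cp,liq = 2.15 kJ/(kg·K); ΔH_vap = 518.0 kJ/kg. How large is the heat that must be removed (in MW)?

Q_c = 1.42 MW

vapour 168→56.1 °C: -144.35 kJ/kg
condensation at 56.1 °C: -518 kJ/kg
liquid 56.1→39.1 °C: -36.55 kJ/kg
Δh = -144.35 + -518 + -36.55 = -698.9 kJ/kg
Q = ṁ·Δh = 121.9 kg/min × -698.9 kJ/kg = -85196 kJ/min
|Q| = 1419.9 kW = 1.4199 MW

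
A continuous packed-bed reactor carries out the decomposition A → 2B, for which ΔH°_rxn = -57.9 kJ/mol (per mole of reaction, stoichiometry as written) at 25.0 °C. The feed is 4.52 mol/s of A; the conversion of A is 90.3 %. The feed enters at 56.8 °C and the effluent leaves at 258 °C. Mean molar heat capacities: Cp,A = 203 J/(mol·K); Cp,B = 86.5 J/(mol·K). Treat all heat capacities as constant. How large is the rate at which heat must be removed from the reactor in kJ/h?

Q_out = 289000 kJ/h

Extent of reaction ξ = 0.903 × 4.52 = 4.0816 mol/s
Reaction term: ξ·ΔH°_rxn = 4.0816 × -57.9 = -236.32 kJ/s
Sensible, feed 56.8→25 °C: -29.178 kJ/s
Outlet flows (mol/s): A 0.43844, B 8.1631
Sensible, products 25→258 °C: 185.26 kJ/s
Q = ΔH = -80.239 kJ/s = -80.239 kW
Heat removed = 288860 kJ/h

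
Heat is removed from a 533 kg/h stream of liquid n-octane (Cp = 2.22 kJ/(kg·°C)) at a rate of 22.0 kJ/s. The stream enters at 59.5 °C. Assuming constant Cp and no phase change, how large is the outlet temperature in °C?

Q = 22.0 kJ/s = 79200 kJ/h
ΔT = Q/(ṁ·Cp) = 79200/(533×2.22) = 66.934 K
T_out = 59.5 − 66.934 = -7.4337 °C

T_out = -7.43 °C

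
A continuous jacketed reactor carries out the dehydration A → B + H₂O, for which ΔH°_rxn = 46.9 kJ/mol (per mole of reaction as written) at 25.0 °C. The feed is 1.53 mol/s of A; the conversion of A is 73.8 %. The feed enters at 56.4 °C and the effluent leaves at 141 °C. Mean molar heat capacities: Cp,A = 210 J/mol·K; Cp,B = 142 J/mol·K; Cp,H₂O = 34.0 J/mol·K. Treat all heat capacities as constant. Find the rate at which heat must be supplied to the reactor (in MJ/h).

Q_in = 272 MJ/h

Extent of reaction ξ = 0.738 × 1.53 = 1.1291 mol/s
Reaction term: ξ·ΔH°_rxn = 1.1291 × 46.9 = 52.957 kJ/s
Sensible, feed 56.4→25 °C: -10.089 kJ/s
Outlet flows (mol/s): A 0.40086, B 1.1291, H₂O 1.1291
Sensible, products 25→141 °C: 32.817 kJ/s
Q = ΔH = 75.685 kJ/s = 75.685 kW
Heat supplied = 272.47 MJ/h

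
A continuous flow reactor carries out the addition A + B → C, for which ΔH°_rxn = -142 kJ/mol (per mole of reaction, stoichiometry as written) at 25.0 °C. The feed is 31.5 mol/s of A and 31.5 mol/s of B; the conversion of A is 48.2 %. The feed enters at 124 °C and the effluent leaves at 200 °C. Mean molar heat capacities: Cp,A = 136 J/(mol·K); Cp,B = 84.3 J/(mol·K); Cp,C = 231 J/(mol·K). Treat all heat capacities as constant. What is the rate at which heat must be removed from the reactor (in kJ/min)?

Extent of reaction ξ = 0.482 × 31.5 = 15.183 mol/s
Reaction term: ξ·ΔH°_rxn = 15.183 × -142 = -2156 kJ/s
Sensible, feed 124→25 °C: -687.01 kJ/s
Outlet flows (mol/s): A 16.317, B 16.317, C 15.183
Sensible, products 25→200 °C: 1242.8 kJ/s
Q = ΔH = -1600.2 kJ/s = -1600.2 kW
Heat removed = 96009 kJ/min

Q_out = 96000 kJ/min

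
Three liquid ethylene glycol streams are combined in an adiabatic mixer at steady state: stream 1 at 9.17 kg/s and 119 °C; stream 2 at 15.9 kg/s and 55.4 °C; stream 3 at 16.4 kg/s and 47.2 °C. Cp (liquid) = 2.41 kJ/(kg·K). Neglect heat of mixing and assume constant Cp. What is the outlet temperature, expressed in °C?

T_out = 66.2 °C

Adiabatic, steady state ⇒ Σ ṁᵢCp,ᵢ(T_out − Tᵢ) = 0
Σ ṁᵢCp,ᵢTᵢ = 9.17×2.41×119 + 15.9×2.41×55.4 + 16.4×2.41×47.2 = 6618.3
Σ ṁᵢCp,ᵢ = 9.17×2.41 + 15.9×2.41 + 16.4×2.41 = 99.943
T_out = 6618.3 / 99.943 = 66.221 °C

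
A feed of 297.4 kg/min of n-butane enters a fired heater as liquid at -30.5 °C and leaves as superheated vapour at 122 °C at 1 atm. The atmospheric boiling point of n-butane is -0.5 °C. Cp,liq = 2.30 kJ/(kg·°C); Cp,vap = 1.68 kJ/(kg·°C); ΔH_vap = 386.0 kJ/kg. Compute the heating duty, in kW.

Q = 3280 kW

liquid -30.5→-0.5 °C: 69 kJ/kg
vaporisation at -0.5 °C: 386 kJ/kg
vapour -0.5→122 °C: 205.8 kJ/kg
Δh = 69 + 386 + 205.8 = 660.8 kJ/kg
Q = ṁ·Δh = 297.4 kg/min × 660.8 kJ/kg = 196520 kJ/min
|Q| = 3275.4 kW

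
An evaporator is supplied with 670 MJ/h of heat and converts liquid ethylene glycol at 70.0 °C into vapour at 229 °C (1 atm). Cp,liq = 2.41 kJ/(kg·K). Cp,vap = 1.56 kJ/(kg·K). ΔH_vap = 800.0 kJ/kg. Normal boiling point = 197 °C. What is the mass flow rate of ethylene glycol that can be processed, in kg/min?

Δh = 2.41×(197−70.0) + 800.0 + 1.56×(229−197) = 1156 kJ/kg
Q = 670 MJ/h = 186.11 kJ/s = 11167 kJ/min
ṁ = Q/Δh = 11167 / 1156 = 9.6598 kg/min

ṁ = 9.66 kg/min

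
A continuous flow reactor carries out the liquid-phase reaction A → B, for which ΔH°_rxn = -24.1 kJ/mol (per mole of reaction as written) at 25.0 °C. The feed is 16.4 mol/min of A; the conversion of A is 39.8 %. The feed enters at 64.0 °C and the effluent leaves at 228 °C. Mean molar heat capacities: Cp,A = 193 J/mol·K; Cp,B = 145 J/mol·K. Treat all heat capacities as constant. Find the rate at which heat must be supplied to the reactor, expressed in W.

Q_in = 4970 W

Extent of reaction ξ = 0.398 × 16.4 = 6.5272 mol/min
Reaction term: ξ·ΔH°_rxn = 6.5272 × -24.1 = -157.31 kJ/min
Sensible, feed 64.0→25 °C: -123.44 kJ/min
Outlet flows (mol/min): A 9.8728, B 6.5272
Sensible, products 25→228 °C: 578.93 kJ/min
Q = ΔH = 298.19 kJ/min = 4.9698 kW
Heat supplied = 4969.8 W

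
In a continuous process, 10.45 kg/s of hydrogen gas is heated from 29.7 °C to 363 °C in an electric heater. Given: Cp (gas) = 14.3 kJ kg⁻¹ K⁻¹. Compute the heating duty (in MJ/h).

Q = 179000 MJ/h

Q = ṁ·Cp·ΔT = 10.45 × 14.3 × (363 − 29.7) = 49807 kJ/s
Heating duty = 179300 MJ/h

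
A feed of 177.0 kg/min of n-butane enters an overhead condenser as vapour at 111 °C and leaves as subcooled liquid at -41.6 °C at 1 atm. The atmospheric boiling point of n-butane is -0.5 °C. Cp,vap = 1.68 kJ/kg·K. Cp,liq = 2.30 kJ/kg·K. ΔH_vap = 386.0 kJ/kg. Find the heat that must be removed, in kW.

vapour 111→-0.5 °C: -187.32 kJ/kg
condensation at -0.5 °C: -386 kJ/kg
liquid -0.5→-41.6 °C: -94.53 kJ/kg
Δh = -187.32 + -386 + -94.53 = -667.85 kJ/kg
Q = ṁ·Δh = 177.0 kg/min × -667.85 kJ/kg = -118210 kJ/min
|Q| = 1970.2 kW

Q_c = 1970 kW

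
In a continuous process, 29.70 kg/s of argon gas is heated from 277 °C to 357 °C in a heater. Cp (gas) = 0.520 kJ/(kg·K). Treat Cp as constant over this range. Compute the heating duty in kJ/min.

Q = 74100 kJ/min

Q = ṁ·Cp·ΔT = 29.70 × 0.520 × (357 − 277) = 1235.5 kJ/s
Heating duty = 74131 kJ/min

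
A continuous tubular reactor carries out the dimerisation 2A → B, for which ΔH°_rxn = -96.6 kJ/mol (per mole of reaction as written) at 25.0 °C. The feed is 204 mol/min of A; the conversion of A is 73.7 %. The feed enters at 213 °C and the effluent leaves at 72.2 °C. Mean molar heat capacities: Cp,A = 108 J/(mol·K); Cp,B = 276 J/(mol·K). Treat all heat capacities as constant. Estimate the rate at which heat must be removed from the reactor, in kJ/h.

Extent of reaction ξ = 0.737 × 204 / 2 = 75.174 mol/min
Reaction term: ξ·ΔH°_rxn = 75.174 × -96.6 = -7261.8 kJ/min
Sensible, feed 213→25 °C: -4142 kJ/min
Outlet flows (mol/min): A 53.652, B 75.174
Sensible, products 25→72.2 °C: 1252.8 kJ/min
Q = ΔH = -10151 kJ/min = -169.18 kW
Heat removed = 609060 kJ/h

Q_out = 609000 kJ/h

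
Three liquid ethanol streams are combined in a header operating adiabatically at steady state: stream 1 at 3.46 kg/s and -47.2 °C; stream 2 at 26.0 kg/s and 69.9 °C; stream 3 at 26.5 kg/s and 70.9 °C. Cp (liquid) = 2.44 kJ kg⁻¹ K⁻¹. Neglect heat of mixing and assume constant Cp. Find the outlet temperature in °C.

T_out = 63.1 °C

Energy balance with Q = 0: Σ ṁᵢCp,ᵢ(T_out − Tᵢ) = 0
Σ ṁᵢCp,ᵢTᵢ = 3.46×2.44×-47.2 + 26.0×2.44×69.9 + 26.5×2.44×70.9 = 8620.4
Σ ṁᵢCp,ᵢ = 3.46×2.44 + 26.0×2.44 + 26.5×2.44 = 136.54
T_out = 8620.4 / 136.54 = 63.133 °C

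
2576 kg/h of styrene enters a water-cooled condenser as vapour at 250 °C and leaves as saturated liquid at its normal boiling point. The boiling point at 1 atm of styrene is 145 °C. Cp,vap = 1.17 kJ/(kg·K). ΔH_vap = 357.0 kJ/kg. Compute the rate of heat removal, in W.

vapour 250→145 °C: -122.85 kJ/kg
condensation at 145 °C: -357 kJ/kg
Δh = -122.85 + -357 = -479.85 kJ/kg
Q = ṁ·Δh = 2576 kg/h × -479.85 kJ/kg = -1.2361e+06 kJ/h
|Q| = 343.36 kW = 343360 W

Q_c = 343000 W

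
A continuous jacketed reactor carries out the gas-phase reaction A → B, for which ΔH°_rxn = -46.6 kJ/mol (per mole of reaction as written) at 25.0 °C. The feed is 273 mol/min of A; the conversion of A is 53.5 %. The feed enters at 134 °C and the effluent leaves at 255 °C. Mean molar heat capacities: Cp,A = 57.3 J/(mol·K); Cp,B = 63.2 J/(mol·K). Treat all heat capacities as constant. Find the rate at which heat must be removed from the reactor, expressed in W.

Extent of reaction ξ = 0.535 × 273 = 146.06 mol/min
Reaction term: ξ·ΔH°_rxn = 146.06 × -46.6 = -6806.2 kJ/min
Sensible, feed 134→25 °C: -1705.1 kJ/min
Outlet flows (mol/min): A 126.94, B 146.06
Sensible, products 25→255 °C: 3796.1 kJ/min
Q = ΔH = -4715.2 kJ/min = -78.586 kW
Heat removed = 78586 W

Q_out = 78600 W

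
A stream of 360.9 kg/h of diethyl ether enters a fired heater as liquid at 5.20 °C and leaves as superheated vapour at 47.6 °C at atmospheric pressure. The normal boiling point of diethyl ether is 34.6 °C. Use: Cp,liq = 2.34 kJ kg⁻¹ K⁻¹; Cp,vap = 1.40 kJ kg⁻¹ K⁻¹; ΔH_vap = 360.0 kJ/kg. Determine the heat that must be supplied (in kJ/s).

liquid 5.20→34.6 °C: 68.796 kJ/kg
vaporisation at 34.6 °C: 360 kJ/kg
vapour 34.6→47.6 °C: 18.2 kJ/kg
Δh = 68.796 + 360 + 18.2 = 447 kJ/kg
Q = ṁ·Δh = 360.9 kg/h × 447 kJ/kg = 161320 kJ/h
|Q| = 44.811 kW

Q = 44.8 kJ/s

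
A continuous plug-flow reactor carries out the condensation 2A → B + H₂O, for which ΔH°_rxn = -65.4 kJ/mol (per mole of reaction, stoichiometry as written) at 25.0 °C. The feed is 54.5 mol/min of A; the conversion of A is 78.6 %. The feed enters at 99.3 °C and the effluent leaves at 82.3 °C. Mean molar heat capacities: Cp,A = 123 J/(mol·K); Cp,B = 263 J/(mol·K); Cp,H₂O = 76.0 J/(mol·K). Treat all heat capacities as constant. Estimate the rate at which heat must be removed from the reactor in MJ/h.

Q_out = 84.0 MJ/h

Extent of reaction ξ = 0.786 × 54.5 / 2 = 21.419 mol/min
Reaction term: ξ·ΔH°_rxn = 21.419 × -65.4 = -1400.8 kJ/min
Sensible, feed 99.3→25 °C: -498.07 kJ/min
Outlet flows (mol/min): A 11.663, B 21.419, H₂O 21.419
Sensible, products 25→82.3 °C: 498.25 kJ/min
Q = ΔH = -1400.6 kJ/min = -23.343 kW
Heat removed = 84.036 MJ/h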